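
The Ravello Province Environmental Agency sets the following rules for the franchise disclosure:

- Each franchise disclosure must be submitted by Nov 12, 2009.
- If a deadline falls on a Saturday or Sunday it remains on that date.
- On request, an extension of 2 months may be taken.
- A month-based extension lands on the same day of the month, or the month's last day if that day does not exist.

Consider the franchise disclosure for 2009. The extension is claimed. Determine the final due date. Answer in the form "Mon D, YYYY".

Jan 12, 2010

The statutory due date is Nov 12, 2009.
No adjustment is made for weekends or holidays, so Nov 12, 2009 stands.
Add 2 months to Nov 12, 2009: Jan 12, 2010.
No adjustment is made for weekends or holidays, so Jan 12, 2010 stands.
Final deadline: Jan 12, 2010.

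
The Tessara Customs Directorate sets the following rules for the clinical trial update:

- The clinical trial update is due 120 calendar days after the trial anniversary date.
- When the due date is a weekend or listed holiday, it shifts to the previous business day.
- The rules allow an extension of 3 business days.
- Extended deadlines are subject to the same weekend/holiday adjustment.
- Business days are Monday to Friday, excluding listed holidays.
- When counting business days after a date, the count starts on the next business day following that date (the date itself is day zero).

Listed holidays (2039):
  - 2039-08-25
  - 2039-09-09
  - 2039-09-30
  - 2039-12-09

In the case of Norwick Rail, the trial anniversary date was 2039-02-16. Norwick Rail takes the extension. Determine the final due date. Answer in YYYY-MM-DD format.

2039-06-21

Adding 120 calendar days to 2039-02-16 gives 2039-06-16.
2039-06-16 falls on a Thursday, which is a business day, so no adjustment is needed.
Counting 3 further business days from 2039-06-16 reaches 2039-06-21.
Since 2039-06-21 is a Tuesday and not a holiday, the date is unchanged.
The final due date is 2039-06-21.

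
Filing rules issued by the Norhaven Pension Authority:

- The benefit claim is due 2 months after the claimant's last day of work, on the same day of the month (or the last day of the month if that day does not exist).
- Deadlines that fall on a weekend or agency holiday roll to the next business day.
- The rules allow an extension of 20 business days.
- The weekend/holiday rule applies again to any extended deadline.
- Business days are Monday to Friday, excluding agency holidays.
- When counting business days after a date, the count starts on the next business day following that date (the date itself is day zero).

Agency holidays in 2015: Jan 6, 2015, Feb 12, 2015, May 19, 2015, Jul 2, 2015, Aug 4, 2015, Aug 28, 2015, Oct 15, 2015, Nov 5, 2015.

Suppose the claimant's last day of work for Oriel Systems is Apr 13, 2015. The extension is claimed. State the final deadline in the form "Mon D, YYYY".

2 months from Apr 13, 2015 is Jun 13, 2015.
Because Jun 13, 2015 is a Saturday, the deadline becomes Jun 15, 2015 (Monday).
Applying the 20-business-day extension: 20 business days after Jun 15, 2015 is Jul 14, 2015.
Jul 14, 2015 falls on a Tuesday, which is a business day, so no adjustment is needed.
So the filing is due Jul 14, 2015.

Jul 14, 2015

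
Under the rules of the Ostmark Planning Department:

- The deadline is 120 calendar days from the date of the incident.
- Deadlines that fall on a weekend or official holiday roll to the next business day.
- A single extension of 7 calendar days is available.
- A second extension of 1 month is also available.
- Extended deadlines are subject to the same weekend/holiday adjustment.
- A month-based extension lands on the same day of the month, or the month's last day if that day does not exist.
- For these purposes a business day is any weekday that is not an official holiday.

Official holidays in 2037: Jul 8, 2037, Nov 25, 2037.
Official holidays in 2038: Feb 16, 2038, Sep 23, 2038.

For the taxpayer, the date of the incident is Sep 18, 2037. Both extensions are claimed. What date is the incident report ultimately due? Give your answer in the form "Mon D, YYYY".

Adding 120 calendar days to Sep 18, 2037 gives Jan 16, 2038.
Jan 16, 2038 is a Saturday, so it moves to the next business day, Jan 18, 2038 (Monday).
With the 7-day extension, Jan 18, 2038 becomes Jan 25, 2038.
Since Jan 25, 2038 is a Monday and not a holiday, the date is unchanged.
The 1 month extension carries Jan 25, 2038 to Feb 25, 2038.
Since Feb 25, 2038 is a Thursday and not a holiday, the date is unchanged.
The final due date is Feb 25, 2038.

Feb 25, 2038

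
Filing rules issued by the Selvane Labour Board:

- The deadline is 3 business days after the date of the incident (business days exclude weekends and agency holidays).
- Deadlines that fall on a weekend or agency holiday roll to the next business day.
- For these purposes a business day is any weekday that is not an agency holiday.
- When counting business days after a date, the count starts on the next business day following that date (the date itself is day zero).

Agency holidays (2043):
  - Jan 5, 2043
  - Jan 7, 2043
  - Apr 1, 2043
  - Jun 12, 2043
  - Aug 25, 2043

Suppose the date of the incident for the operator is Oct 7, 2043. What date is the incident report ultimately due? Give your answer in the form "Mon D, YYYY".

Oct 12, 2043

Counting 3 business days after Oct 7, 2043 (skipping weekends and listed holidays) reaches Oct 12, 2043.
Oct 12, 2043 is a Monday and not a listed holiday, so it stands.
The final due date is Oct 12, 2043.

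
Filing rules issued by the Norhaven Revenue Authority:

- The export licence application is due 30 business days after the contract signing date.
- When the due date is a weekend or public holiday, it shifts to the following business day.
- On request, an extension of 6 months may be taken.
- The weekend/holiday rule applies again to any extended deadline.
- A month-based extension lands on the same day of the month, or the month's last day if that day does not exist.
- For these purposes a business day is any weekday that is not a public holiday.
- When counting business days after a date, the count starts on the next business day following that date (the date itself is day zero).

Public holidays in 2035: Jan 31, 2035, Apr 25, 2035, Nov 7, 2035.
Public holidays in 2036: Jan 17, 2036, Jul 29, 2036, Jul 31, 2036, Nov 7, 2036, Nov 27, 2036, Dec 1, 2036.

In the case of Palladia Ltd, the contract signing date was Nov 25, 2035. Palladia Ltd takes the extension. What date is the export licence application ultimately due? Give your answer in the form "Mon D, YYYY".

Jul 4, 2036

Starting the day after Nov 25, 2035 and counting 30 business days lands on Jan 4, 2036.
Jan 4, 2036 (Friday) is already a business day.
Add 6 months to Jan 4, 2036: Jul 4, 2036.
Jul 4, 2036 (Friday) is already a business day.
The final due date is Jul 4, 2036.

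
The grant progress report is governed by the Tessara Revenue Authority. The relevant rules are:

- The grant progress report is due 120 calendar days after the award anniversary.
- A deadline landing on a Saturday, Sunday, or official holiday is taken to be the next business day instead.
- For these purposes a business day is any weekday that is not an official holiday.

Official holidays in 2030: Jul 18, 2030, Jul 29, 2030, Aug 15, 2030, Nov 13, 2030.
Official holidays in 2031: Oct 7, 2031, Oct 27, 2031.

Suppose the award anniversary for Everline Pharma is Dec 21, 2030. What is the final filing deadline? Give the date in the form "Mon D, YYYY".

Adding 120 calendar days to Dec 21, 2030 gives Apr 20, 2031.
Because Apr 20, 2031 is a Sunday, the deadline becomes Apr 21, 2031 (Monday).
So the filing is due Apr 21, 2031.

Apr 21, 2031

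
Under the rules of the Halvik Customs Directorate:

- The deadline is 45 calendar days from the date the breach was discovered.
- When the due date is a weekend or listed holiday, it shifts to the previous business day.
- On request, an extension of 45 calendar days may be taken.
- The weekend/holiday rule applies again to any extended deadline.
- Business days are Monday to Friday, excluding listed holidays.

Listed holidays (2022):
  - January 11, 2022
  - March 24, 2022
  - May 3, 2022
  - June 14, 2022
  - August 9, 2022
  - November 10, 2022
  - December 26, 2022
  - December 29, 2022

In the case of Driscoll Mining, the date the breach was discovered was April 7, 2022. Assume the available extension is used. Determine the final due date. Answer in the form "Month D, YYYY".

45 calendar days after April 7, 2022 is May 22, 2022.
May 22, 2022 is a Sunday, so it moves to the preceding business day, May 20, 2022 (Friday).
With the 45-day extension, May 20, 2022 becomes July 4, 2022.
July 4, 2022 is a Monday and not a listed holiday, so it stands.
Deadline: July 4, 2022.

July 4, 2022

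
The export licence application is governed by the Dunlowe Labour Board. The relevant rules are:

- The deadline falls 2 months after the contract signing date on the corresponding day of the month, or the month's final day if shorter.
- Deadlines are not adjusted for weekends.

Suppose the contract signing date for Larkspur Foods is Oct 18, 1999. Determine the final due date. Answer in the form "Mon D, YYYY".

2 months from Oct 18, 1999 is Dec 18, 1999.
Dec 18, 1999 falls on a Saturday. The rules make no weekend/holiday allowance, so it remains Dec 18, 1999.
Deadline: Dec 18, 1999.

Dec 18, 1999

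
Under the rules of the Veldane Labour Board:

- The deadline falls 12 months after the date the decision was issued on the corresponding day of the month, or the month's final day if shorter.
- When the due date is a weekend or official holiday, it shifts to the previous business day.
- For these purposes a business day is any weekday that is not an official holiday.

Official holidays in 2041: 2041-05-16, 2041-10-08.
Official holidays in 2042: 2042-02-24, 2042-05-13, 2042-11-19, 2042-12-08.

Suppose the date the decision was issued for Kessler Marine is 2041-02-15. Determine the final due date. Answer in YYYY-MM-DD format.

12 months after 2041-02-15, on the same day of the month, is 2042-02-15.
2042-02-15 is a Saturday; the preceding business day is 2042-02-14 (Friday).
So the filing is due 2042-02-14.

2042-02-14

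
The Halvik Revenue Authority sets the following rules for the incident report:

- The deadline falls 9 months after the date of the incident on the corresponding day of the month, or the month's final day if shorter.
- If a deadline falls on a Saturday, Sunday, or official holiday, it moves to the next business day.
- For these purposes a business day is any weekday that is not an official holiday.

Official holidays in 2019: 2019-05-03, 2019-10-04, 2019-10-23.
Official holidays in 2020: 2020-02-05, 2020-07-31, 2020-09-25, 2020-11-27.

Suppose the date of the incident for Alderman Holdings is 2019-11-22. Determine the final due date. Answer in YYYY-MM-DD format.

2020-08-24

9 months after 2019-11-22, on the same day of the month, is 2020-08-22.
2020-08-22 is a Saturday; the next business day is 2020-08-24 (Monday).
So the filing is due 2020-08-24.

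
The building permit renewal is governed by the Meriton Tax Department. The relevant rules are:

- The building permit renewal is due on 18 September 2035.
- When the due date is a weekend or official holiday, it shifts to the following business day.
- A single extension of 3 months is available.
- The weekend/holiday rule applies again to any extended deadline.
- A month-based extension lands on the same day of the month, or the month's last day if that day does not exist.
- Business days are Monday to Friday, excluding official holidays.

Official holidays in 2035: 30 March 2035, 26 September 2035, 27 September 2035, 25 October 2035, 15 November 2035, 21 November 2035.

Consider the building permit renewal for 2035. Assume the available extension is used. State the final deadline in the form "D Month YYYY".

18 December 2035

The statutory due date is 18 September 2035.
18 September 2035 is a Tuesday and not a listed holiday, so it stands.
Add 3 months to 18 September 2035: 18 December 2035.
18 December 2035 is a Tuesday and not a listed holiday, so it stands.
So the filing is due 18 December 2035.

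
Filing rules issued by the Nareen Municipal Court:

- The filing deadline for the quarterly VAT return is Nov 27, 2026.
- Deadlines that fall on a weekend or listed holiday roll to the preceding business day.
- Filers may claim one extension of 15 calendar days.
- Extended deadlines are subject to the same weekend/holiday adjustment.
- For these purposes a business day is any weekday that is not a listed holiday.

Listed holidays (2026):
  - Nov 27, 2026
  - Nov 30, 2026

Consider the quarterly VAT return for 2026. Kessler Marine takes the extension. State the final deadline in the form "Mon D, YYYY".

The statutory due date is Nov 27, 2026.
Nov 27, 2026 is a listed holiday; the preceding business day is Nov 26, 2026 (Thursday).
With the 15-day extension, Nov 26, 2026 becomes Dec 11, 2026.
Dec 11, 2026 (Friday) is already a business day.
Deadline: Dec 11, 2026.

Dec 11, 2026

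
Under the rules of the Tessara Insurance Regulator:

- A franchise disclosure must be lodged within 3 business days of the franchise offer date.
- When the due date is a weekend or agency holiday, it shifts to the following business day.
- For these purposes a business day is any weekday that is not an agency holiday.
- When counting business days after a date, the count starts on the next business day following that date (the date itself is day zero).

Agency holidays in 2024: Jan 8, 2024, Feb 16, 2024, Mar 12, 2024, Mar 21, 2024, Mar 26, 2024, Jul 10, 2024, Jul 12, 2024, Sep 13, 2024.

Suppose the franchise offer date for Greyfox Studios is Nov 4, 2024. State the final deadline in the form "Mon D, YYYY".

Nov 7, 2024

Counting 3 business days after Nov 4, 2024 (skipping weekends and listed holidays) reaches Nov 7, 2024.
Since Nov 7, 2024 is a Thursday and not a holiday, the date is unchanged.
The final due date is Nov 7, 2024.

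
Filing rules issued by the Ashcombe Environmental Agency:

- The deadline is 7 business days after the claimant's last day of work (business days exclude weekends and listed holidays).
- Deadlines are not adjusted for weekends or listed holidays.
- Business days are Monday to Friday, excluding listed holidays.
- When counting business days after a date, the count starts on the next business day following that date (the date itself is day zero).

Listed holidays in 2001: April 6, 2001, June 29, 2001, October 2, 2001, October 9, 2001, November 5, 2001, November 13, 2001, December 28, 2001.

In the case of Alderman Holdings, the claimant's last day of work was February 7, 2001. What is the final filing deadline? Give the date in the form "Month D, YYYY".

Counting 7 business days after February 7, 2001 (skipping weekends and listed holidays) reaches February 16, 2001.
February 16, 2001 falls on a Friday. The rules make no weekend/holiday allowance, so it remains February 16, 2001.
The final due date is February 16, 2001.

February 16, 2001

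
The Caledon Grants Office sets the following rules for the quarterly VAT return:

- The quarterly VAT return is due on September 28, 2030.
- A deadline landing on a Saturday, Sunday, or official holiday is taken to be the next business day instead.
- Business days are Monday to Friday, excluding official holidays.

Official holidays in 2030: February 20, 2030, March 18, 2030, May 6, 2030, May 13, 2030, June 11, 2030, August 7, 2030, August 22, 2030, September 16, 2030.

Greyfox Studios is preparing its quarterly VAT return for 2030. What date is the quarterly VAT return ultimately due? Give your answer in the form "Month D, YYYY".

Start from the fixed due date, September 28, 2030.
September 28, 2030 is a Saturday; the next business day is September 30, 2030 (Monday).
The final due date is September 30, 2030.

September 30, 2030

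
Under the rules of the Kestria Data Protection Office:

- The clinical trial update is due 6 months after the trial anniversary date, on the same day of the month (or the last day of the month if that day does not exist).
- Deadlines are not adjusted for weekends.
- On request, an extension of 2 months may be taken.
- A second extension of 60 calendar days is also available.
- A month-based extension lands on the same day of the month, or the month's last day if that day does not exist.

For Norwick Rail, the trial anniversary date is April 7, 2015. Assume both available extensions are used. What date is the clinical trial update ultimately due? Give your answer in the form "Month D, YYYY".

February 5, 2016

6 months from April 7, 2015 is October 7, 2015.
October 7, 2015 falls on a Wednesday. The rules make no weekend/holiday allowance, so it remains October 7, 2015.
The 2 months extension carries October 7, 2015 to December 7, 2015.
No adjustment is made for weekends or holidays, so December 7, 2015 stands.
Applying the 60-calendar-day extension: December 7, 2015 + 60 days = February 5, 2016.
February 5, 2016 falls on a Friday. The rules make no weekend/holiday allowance, so it remains February 5, 2016.
Final deadline: February 5, 2016.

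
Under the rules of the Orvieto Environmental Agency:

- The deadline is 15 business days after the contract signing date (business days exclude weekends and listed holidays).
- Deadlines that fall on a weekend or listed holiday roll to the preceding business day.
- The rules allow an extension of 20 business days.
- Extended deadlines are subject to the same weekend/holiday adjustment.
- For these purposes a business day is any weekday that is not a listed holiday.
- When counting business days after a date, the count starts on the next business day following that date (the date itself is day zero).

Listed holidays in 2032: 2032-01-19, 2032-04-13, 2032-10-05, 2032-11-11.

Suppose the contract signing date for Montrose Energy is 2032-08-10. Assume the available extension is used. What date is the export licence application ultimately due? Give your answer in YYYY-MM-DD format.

Counting 15 business days after 2032-08-10 (skipping weekends and listed holidays) reaches 2032-08-31.
2032-08-31 falls on a Tuesday, which is a business day, so no adjustment is needed.
Applying the 20-business-day extension: 20 business days after 2032-08-31 is 2032-09-28.
2032-09-28 is a Tuesday and not a listed holiday, so it stands.
Deadline: 2032-09-28.

2032-09-28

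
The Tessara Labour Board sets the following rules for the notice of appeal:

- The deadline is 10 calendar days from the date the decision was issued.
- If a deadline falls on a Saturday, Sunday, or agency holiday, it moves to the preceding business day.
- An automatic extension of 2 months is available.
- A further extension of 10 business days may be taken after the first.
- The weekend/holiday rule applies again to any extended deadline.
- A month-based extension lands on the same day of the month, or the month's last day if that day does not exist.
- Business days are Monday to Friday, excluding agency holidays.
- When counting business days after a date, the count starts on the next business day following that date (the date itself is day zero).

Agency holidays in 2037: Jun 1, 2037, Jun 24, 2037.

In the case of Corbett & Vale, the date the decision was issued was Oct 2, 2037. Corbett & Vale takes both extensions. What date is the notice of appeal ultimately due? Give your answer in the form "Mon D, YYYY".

From Oct 2, 2037, 10 calendar days later is Oct 12, 2037.
Oct 12, 2037 (Monday) is already a business day.
Add 2 months to Oct 12, 2037: Dec 12, 2037.
Dec 12, 2037 is a Saturday, so it moves to the preceding business day, Dec 11, 2037 (Friday).
Applying the 10-business-day extension: 10 business days after Dec 11, 2037 is Dec 25, 2037.
Dec 25, 2037 is a Friday and not a listed holiday, so it stands.
The final due date is Dec 25, 2037.

Dec 25, 2037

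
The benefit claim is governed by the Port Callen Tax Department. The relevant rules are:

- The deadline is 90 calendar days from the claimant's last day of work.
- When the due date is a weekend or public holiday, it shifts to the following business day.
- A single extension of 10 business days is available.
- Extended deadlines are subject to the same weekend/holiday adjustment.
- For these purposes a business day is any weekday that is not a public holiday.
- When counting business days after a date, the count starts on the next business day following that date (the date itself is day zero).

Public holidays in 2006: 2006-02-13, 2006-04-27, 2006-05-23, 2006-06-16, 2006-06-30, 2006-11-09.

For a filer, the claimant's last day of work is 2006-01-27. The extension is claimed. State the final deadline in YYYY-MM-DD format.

2006-05-12

Trigger date 2006-01-27 + 90 calendar days = 2006-04-27.
2006-04-27 is a listed holiday; the next business day is 2006-04-28 (Friday).
Counting 10 further business days from 2006-04-28 reaches 2006-05-12.
2006-05-12 falls on a Friday, which is a business day, so no adjustment is needed.
Deadline: 2006-05-12.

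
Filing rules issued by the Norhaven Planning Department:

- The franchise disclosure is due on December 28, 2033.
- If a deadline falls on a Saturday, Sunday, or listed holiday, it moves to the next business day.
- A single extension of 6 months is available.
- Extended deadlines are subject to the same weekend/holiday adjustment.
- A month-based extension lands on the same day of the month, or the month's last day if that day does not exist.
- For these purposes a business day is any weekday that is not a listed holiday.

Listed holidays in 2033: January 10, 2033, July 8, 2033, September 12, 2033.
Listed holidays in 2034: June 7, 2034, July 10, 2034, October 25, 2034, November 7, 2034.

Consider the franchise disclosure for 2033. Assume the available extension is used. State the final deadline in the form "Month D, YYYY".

June 28, 2034

The stated deadline is December 28, 2033.
December 28, 2033 (Wednesday) is already a business day.
The 6 months extension carries December 28, 2033 to June 28, 2034.
June 28, 2034 falls on a Wednesday, which is a business day, so no adjustment is needed.
The final due date is June 28, 2034.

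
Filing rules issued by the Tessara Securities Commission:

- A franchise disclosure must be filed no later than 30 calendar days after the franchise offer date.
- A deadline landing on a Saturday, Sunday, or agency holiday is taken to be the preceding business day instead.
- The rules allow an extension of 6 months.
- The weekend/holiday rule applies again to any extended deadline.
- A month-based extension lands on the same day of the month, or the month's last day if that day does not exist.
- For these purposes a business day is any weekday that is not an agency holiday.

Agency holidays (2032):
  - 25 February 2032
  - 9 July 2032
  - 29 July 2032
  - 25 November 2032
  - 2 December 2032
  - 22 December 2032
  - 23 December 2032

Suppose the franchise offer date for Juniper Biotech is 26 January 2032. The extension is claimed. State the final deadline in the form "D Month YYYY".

24 August 2032

Adding 30 calendar days to 26 January 2032 gives 25 February 2032.
25 February 2032 is a listed holiday; the preceding business day is 24 February 2032 (Tuesday).
Applying the 6 months extension: 6 months after 24 February 2032 is 24 August 2032.
Since 24 August 2032 is a Tuesday and not a holiday, the date is unchanged.
Deadline: 24 August 2032.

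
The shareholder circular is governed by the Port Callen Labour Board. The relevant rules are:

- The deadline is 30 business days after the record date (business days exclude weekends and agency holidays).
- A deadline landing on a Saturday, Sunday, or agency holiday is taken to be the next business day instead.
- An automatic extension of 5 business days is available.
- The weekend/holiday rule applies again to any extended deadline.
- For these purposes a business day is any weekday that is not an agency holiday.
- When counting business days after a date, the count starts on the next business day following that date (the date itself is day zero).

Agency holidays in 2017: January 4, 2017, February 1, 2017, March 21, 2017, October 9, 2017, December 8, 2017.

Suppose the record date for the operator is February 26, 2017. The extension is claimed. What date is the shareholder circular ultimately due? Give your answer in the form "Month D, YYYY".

April 17, 2017

Counting 30 business days after February 26, 2017 (skipping weekends and listed holidays) reaches April 10, 2017.
Since April 10, 2017 is a Monday and not a holiday, the date is unchanged.
The 5-business-day extension runs from April 10, 2017 to April 17, 2017.
Since April 17, 2017 is a Monday and not a holiday, the date is unchanged.
The final due date is April 17, 2017.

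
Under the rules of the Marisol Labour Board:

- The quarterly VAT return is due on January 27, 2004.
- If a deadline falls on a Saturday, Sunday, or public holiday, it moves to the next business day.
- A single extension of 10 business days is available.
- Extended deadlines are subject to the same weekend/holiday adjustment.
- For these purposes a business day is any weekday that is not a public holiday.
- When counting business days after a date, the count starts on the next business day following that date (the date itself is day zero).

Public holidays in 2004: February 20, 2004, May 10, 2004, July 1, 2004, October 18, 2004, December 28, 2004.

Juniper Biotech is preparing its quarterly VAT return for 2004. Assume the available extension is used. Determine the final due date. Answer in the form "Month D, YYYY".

February 10, 2004

The stated deadline is January 27, 2004.
January 27, 2004 (Tuesday) is already a business day.
The 10-business-day extension runs from January 27, 2004 to February 10, 2004.
Since February 10, 2004 is a Tuesday and not a holiday, the date is unchanged.
So the filing is due February 10, 2004.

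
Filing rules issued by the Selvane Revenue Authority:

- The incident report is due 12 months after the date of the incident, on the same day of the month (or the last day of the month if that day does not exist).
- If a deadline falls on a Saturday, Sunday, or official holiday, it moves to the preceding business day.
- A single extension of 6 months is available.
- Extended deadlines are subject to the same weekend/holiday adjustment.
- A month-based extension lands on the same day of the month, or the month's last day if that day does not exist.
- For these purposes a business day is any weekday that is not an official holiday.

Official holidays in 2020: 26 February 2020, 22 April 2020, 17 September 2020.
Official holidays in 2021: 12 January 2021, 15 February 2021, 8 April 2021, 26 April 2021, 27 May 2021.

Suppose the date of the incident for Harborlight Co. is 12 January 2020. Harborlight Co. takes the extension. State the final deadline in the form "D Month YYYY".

9 July 2021

12 months from 12 January 2020 is 12 January 2021.
12 January 2021 falls on a listed holiday. Rolling to the preceding business day gives 11 January 2021, a Monday.
The 6 months extension carries 11 January 2021 to 11 July 2021.
11 July 2021 is a Sunday; the preceding business day is 9 July 2021 (Friday).
Final deadline: 9 July 2021.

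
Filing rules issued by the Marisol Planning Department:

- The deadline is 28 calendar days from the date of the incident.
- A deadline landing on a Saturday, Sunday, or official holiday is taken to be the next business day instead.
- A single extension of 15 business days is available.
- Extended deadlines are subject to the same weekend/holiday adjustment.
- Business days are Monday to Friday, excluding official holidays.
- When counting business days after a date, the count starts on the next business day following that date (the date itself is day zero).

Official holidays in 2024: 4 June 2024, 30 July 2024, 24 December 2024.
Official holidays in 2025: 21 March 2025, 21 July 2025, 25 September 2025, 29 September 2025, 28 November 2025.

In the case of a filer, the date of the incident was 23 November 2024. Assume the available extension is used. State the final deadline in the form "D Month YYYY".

Adding 28 calendar days to 23 November 2024 gives 21 December 2024.
21 December 2024 is a Saturday; the next business day is 23 December 2024 (Monday).
The 15-business-day extension runs from 23 December 2024 to 14 January 2025.
14 January 2025 (Tuesday) is already a business day.
Final deadline: 14 January 2025.

14 January 2025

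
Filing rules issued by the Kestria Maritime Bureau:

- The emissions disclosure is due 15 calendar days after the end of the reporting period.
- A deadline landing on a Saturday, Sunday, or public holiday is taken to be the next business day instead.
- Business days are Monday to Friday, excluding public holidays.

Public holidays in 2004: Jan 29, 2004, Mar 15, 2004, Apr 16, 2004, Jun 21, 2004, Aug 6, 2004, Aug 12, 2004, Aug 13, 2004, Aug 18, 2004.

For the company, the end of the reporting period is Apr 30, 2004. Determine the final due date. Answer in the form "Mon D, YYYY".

From Apr 30, 2004, 15 calendar days later is May 15, 2004.
May 15, 2004 is a Saturday; the next business day is May 17, 2004 (Monday).
The final due date is May 17, 2004.

May 17, 2004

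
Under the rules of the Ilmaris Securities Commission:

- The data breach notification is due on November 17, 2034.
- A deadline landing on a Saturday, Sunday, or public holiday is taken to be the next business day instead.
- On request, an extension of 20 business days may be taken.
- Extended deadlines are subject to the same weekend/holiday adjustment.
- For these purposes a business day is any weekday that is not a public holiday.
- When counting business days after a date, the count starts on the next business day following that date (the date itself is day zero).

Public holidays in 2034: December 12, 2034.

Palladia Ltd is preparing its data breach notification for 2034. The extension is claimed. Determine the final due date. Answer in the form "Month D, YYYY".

December 18, 2034

Start from the fixed due date, November 17, 2034.
November 17, 2034 falls on a Friday, which is a business day, so no adjustment is needed.
Counting 20 further business days from November 17, 2034 reaches December 18, 2034.
December 18, 2034 falls on a Monday, which is a business day, so no adjustment is needed.
So the filing is due December 18, 2034.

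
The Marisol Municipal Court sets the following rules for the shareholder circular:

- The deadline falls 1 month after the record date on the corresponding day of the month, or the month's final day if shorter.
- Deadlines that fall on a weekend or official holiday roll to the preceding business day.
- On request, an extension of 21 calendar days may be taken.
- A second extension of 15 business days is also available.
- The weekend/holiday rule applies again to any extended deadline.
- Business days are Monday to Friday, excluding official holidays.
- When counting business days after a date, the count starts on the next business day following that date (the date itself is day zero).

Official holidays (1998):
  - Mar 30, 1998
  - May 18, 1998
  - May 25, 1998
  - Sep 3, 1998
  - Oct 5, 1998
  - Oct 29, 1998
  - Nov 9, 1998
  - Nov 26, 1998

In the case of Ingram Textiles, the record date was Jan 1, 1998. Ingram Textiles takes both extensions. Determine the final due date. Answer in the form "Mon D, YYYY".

Mar 13, 1998

1 month after Jan 1, 1998, on the same day of the month, is Feb 1, 1998.
Feb 1, 1998 is a Sunday; the preceding business day is Jan 30, 1998 (Friday).
The 21-calendar-day extension moves the deadline from Jan 30, 1998 to Feb 20, 1998.
Since Feb 20, 1998 is a Friday and not a holiday, the date is unchanged.
The 15-business-day extension runs from Feb 20, 1998 to Mar 13, 1998.
Mar 13, 1998 (Friday) is already a business day.
Deadline: Mar 13, 1998.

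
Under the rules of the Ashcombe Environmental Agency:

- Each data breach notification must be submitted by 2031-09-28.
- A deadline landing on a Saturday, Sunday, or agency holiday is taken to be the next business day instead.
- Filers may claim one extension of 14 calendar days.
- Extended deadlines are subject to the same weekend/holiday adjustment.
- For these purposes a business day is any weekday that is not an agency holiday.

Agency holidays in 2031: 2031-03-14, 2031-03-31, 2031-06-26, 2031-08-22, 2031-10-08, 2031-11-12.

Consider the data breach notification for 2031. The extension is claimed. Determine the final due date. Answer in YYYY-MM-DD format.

The statutory due date is 2031-09-28.
Because 2031-09-28 is a Sunday, the deadline becomes 2031-09-29 (Monday).
Applying the 14-calendar-day extension: 2031-09-29 + 14 days = 2031-10-13.
Since 2031-10-13 is a Monday and not a holiday, the date is unchanged.
So the filing is due 2031-10-13.

2031-10-13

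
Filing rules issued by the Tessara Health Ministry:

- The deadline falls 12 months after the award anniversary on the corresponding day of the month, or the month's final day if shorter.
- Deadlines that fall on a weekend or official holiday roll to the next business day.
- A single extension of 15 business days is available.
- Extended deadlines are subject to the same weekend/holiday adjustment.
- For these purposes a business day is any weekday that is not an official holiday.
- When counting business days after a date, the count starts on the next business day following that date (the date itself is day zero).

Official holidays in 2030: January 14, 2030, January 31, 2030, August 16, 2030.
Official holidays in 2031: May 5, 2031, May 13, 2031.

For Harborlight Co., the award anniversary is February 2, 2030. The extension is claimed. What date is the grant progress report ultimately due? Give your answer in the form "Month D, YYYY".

February 24, 2031

Moving 12 months forward from February 2, 2030 on the corresponding day gives February 2, 2031.
Because February 2, 2031 is a Sunday, the deadline becomes February 3, 2031 (Monday).
Applying the 15-business-day extension: 15 business days after February 3, 2031 is February 24, 2031.
Since February 24, 2031 is a Monday and not a holiday, the date is unchanged.
So the filing is due February 24, 2031.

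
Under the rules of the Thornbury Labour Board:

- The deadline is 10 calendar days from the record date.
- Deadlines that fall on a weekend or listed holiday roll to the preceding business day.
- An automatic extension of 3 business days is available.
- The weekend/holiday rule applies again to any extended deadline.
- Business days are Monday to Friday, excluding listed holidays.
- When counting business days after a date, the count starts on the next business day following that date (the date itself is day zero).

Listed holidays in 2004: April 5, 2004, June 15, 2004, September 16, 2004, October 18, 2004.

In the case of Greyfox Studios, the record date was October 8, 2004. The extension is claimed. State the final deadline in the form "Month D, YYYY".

10 calendar days after October 8, 2004 is October 18, 2004.
October 18, 2004 is a listed holiday; the preceding business day is October 15, 2004 (Friday).
The 3-business-day extension runs from October 15, 2004 to October 21, 2004.
Since October 21, 2004 is a Thursday and not a holiday, the date is unchanged.
The final due date is October 21, 2004.

October 21, 2004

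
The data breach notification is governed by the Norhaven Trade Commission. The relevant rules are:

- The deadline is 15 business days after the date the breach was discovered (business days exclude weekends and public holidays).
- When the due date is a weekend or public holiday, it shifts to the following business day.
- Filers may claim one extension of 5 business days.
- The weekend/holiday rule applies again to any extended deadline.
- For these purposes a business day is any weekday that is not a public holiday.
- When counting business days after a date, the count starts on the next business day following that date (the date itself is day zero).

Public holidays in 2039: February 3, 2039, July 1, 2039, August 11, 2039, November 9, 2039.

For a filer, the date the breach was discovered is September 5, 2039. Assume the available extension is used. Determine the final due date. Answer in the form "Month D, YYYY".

October 3, 2039

Starting the day after September 5, 2039 and counting 15 business days lands on September 26, 2039.
September 26, 2039 (Monday) is already a business day.
The 5-business-day extension runs from September 26, 2039 to October 3, 2039.
October 3, 2039 is a Monday and not a listed holiday, so it stands.
Final deadline: October 3, 2039.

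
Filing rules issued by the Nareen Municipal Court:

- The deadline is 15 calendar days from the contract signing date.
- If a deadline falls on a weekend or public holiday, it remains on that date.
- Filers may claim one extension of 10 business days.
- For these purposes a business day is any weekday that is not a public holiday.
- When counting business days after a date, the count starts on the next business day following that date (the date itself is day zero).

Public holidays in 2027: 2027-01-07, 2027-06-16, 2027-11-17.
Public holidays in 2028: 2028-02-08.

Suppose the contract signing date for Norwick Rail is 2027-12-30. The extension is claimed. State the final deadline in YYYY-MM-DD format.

2028-01-28

From 2027-12-30, 15 calendar days later is 2028-01-14.
2028-01-14 is a Friday; no weekend or holiday adjustment applies.
Applying the 10-business-day extension: 10 business days after 2028-01-14 is 2028-01-28.
No adjustment is made for weekends or holidays, so 2028-01-28 stands.
So the filing is due 2028-01-28.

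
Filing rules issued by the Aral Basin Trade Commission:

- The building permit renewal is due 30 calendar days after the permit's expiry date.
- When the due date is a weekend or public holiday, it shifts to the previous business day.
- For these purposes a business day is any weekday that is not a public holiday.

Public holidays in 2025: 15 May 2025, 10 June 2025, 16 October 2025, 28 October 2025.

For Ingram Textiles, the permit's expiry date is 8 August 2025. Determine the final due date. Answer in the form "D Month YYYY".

30 calendar days after 8 August 2025 is 7 September 2025.
7 September 2025 is a Sunday; the preceding business day is 5 September 2025 (Friday).
Final deadline: 5 September 2025.

5 September 2025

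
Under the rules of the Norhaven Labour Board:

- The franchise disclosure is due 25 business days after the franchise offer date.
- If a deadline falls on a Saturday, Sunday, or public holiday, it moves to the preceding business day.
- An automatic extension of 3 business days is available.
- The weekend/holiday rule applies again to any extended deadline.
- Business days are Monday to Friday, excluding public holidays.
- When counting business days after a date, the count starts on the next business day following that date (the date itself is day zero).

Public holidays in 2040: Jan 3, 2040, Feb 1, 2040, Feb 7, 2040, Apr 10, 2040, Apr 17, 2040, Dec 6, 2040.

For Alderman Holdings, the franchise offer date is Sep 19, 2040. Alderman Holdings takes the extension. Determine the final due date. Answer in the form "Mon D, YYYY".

Oct 29, 2040

Starting the day after Sep 19, 2040 and counting 25 business days lands on Oct 24, 2040.
Since Oct 24, 2040 is a Wednesday and not a holiday, the date is unchanged.
Applying the 3-business-day extension: 3 business days after Oct 24, 2040 is Oct 29, 2040.
Oct 29, 2040 (Monday) is already a business day.
Final deadline: Oct 29, 2040.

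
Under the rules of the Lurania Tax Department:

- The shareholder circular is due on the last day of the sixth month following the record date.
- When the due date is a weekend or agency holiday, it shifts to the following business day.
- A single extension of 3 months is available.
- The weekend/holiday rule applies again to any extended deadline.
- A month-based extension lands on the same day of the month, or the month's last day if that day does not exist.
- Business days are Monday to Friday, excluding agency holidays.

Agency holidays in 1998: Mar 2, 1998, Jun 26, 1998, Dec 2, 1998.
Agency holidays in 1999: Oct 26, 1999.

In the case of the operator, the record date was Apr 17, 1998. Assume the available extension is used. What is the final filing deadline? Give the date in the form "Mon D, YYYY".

6 months after Apr 17, 1998 falls in October 1998; the last day of that month is Oct 31, 1998.
Oct 31, 1998 is a Saturday; the next business day is Nov 2, 1998 (Monday).
Applying the 3 months extension: 3 months after Nov 2, 1998 is Feb 2, 1999.
Feb 2, 1999 falls on a Tuesday, which is a business day, so no adjustment is needed.
The final due date is Feb 2, 1999.

Feb 2, 1999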